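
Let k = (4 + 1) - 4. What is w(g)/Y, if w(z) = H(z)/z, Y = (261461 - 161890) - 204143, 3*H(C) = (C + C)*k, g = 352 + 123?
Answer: -1/156858 ≈ -6.3752e-6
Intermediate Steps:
k = 1 (k = 5 - 4 = 1)
g = 475
H(C) = 2*C/3 (H(C) = ((C + C)*1)/3 = ((2*C)*1)/3 = (2*C)/3 = 2*C/3)
Y = -104572 (Y = 99571 - 204143 = -104572)
w(z) = ⅔ (w(z) = (2*z/3)/z = ⅔)
w(g)/Y = (⅔)/(-104572) = (⅔)*(-1/104572) = -1/156858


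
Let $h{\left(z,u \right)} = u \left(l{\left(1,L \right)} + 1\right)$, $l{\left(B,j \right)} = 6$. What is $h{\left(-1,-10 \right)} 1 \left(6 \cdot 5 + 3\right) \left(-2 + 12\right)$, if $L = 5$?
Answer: $-23100$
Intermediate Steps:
$h{\left(z,u \right)} = 7 u$ ($h{\left(z,u \right)} = u \left(6 + 1\right) = u 7 = 7 u$)
$h{\left(-1,-10 \right)} 1 \left(6 \cdot 5 + 3\right) \left(-2 + 12\right) = 7 \left(-10\right) 1 \left(6 \cdot 5 + 3\right) \left(-2 + 12\right) = - 70 \cdot 1 \left(30 + 3\right) 10 = - 70 \cdot 1 \cdot 33 \cdot 10 = - 70 \cdot 33 \cdot 10 = \left(-70\right) 330 = -23100$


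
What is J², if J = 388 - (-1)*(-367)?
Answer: 441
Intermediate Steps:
J = 21 (J = 388 - 1*367 = 388 - 367 = 21)
J² = 21² = 441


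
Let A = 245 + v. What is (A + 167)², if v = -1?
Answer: 168921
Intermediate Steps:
A = 244 (A = 245 - 1 = 244)
(A + 167)² = (244 + 167)² = 411² = 168921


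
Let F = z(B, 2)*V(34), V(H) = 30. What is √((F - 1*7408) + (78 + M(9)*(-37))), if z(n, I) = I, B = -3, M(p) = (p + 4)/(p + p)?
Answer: I*√262682/6 ≈ 85.421*I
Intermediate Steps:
M(p) = (4 + p)/(2*p) (M(p) = (4 + p)/((2*p)) = (4 + p)*(1/(2*p)) = (4 + p)/(2*p))
F = 60 (F = 2*30 = 60)
√((F - 1*7408) + (78 + M(9)*(-37))) = √((60 - 1*7408) + (78 + ((½)*(4 + 9)/9)*(-37))) = √((60 - 7408) + (78 + ((½)*(⅑)*13)*(-37))) = √(-7348 + (78 + (13/18)*(-37))) = √(-7348 + (78 - 481/18)) = √(-7348 + 923/18) = √(-131341/18) = I*√262682/6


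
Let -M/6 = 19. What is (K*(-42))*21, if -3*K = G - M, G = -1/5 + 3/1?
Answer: 171696/5 ≈ 34339.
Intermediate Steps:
M = -114 (M = -6*19 = -114)
G = 14/5 (G = -1*⅕ + 3*1 = -⅕ + 3 = 14/5 ≈ 2.8000)
K = -584/15 (K = -(14/5 - 1*(-114))/3 = -(14/5 + 114)/3 = -⅓*584/5 = -584/15 ≈ -38.933)
(K*(-42))*21 = -584/15*(-42)*21 = (8176/5)*21 = 171696/5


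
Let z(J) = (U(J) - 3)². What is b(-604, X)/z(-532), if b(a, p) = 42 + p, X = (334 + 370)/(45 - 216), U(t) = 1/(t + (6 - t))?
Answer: 25912/5491 ≈ 4.7190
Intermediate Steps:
U(t) = ⅙ (U(t) = 1/6 = ⅙)
X = -704/171 (X = 704/(-171) = 704*(-1/171) = -704/171 ≈ -4.1170)
z(J) = 289/36 (z(J) = (⅙ - 3)² = (-17/6)² = 289/36)
b(-604, X)/z(-532) = (42 - 704/171)/(289/36) = (6478/171)*(36/289) = 25912/5491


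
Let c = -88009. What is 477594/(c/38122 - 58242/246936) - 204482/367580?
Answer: -68859024660005361449/366858500926910 ≈ -1.8770e+5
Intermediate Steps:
477594/(c/38122 - 58242/246936) - 204482/367580 = 477594/(-88009/38122 - 58242/246936) - 204482/367580 = 477594/(-88009*1/38122 - 58242*1/246936) - 204482*1/367580 = 477594/(-88009/38122 - 9707/41156) - 102241/183790 = 477594/(-1996074329/784474516) - 102241/183790 = 477594*(-784474516/1996074329) - 102241/183790 = -374660321994504/1996074329 - 102241/183790 = -68859024660005361449/366858500926910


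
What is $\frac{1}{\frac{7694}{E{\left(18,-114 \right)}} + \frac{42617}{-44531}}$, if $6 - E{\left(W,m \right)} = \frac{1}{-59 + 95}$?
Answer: $\frac{9574165}{12325211849} \approx 0.00077679$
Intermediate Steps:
$E{\left(W,m \right)} = \frac{215}{36}$ ($E{\left(W,m \right)} = 6 - \frac{1}{-59 + 95} = 6 - \frac{1}{36} = \frac{215}{36}$)
$\frac{1}{\frac{7694}{E{\left(18,-114 \right)}} + \frac{42617}{-44531}} = \frac{1}{\frac{7694}{\frac{215}{36}} + \frac{42617}{-44531}} = \frac{1}{7694 \cdot \frac{36}{215} + 42617 \left(- \frac{1}{44531}\right)} = \frac{1}{\frac{276984}{215} - \frac{42617}{44531}} = \frac{1}{\frac{12325211849}{9574165}} = \frac{9574165}{12325211849}$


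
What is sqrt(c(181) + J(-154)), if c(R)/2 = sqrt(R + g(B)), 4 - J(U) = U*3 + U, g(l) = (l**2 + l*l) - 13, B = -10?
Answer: 2*sqrt(155 + 2*sqrt(23)) ≈ 25.659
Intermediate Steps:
g(l) = -13 + 2*l**2 (g(l) = (l**2 + l**2) - 13 = 2*l**2 - 13 = -13 + 2*l**2)
J(U) = 4 - 4*U (J(U) = 4 - (U*3 + U) = 4 - (3*U + U) = 4 - 4*U)
c(R) = 2*sqrt(187 + R) (c(R) = 2*sqrt(R + (-13 + 2*(-10)**2)) = 2*sqrt(R + (-13 + 2*100)) = 2*sqrt(R + (-13 + 200)) = 2*sqrt(R + 187) = 2*sqrt(187 + R))
sqrt(c(181) + J(-154)) = sqrt(2*sqrt(187 + 181) + (4 - 4*(-154))) = sqrt(2*sqrt(368) + (4 + 616)) = sqrt(2*(4*sqrt(23)) + 620) = sqrt(8*sqrt(23) + 620) = sqrt(620 + 8*sqrt(23))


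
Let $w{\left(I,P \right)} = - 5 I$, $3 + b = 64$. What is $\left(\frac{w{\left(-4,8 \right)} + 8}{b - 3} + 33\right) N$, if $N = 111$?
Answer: $\frac{107781}{29} \approx 3716.6$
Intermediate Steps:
$b = 61$ ($b = -3 + 64 = 61$)
$\left(\frac{w{\left(-4,8 \right)} + 8}{b - 3} + 33\right) N = \left(\frac{\left(-5\right) \left(-4\right) + 8}{61 - 3} + 33\right) 111 = \left(\frac{20 + 8}{58} + 33\right) 111 = \left(28 \cdot \frac{1}{58} + 33\right) 111 = \left(\frac{14}{29} + 33\right) 111 = \frac{971}{29} \cdot 111 = \frac{107781}{29}$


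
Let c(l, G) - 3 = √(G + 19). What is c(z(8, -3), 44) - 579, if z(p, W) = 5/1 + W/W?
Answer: -576 + 3*√7 ≈ -568.06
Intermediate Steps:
z(p, W) = 6 (z(p, W) = 5*1 + 1 = 5 + 1 = 6)
c(l, G) = 3 + √(19 + G) (c(l, G) = 3 + √(G + 19) = 3 + √(19 + G))
c(z(8, -3), 44) - 579 = (3 + √(19 + 44)) - 579 = (3 + √63) - 579 = (3 + 3*√7) - 579 = -576 + 3*√7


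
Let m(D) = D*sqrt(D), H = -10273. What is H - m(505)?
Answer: -10273 - 505*sqrt(505) ≈ -21621.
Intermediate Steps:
m(D) = D**(3/2)
H - m(505) = -10273 - 505**(3/2) = -10273 - 505*sqrt(505)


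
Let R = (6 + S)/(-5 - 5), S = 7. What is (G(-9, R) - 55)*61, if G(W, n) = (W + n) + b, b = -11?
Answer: -46543/10 ≈ -4654.3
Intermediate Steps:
R = -13/10 (R = (6 + 7)/(-5 - 5) = 13/(-10) = 13*(-1/10) = -13/10 ≈ -1.3000)
G(W, n) = -11 + W + n (G(W, n) = (W + n) - 11 = -11 + W + n)
(G(-9, R) - 55)*61 = ((-11 - 9 - 13/10) - 55)*61 = (-213/10 - 55)*61 = -763/10*61 = -46543/10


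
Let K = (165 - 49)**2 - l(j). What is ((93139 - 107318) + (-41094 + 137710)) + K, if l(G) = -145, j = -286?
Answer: 96038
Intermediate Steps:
K = 13601 (K = (165 - 49)**2 - 1*(-145) = 116**2 + 145 = 13456 + 145 = 13601)
((93139 - 107318) + (-41094 + 137710)) + K = ((93139 - 107318) + (-41094 + 137710)) + 13601 = (-14179 + 96616) + 13601 = 82437 + 13601 = 96038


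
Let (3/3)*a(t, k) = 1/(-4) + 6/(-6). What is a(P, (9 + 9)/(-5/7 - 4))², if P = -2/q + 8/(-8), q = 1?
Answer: 25/16 ≈ 1.5625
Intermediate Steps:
P = -3 (P = -2/1 + 8/(-8) = -2*1 + 8*(-⅛) = -2 - 1 = -3)
a(t, k) = -5/4 (a(t, k) = 1/(-4) + 6/(-6) = 1*(-¼) + 6*(-⅙) = -¼ - 1 = -5/4)
a(P, (9 + 9)/(-5/7 - 4))² = (-5/4)² = 25/16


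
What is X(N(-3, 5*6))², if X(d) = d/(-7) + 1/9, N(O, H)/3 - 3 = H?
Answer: 781456/3969 ≈ 196.89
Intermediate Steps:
N(O, H) = 9 + 3*H
X(d) = ⅑ - d/7 (X(d) = d*(-⅐) + 1*(⅑) = -d/7 + ⅑ = ⅑ - d/7)
X(N(-3, 5*6))² = (⅑ - (9 + 3*(5*6))/7)² = (⅑ - (9 + 3*30)/7)² = (⅑ - (9 + 90)/7)² = (⅑ - ⅐*99)² = (⅑ - 99/7)² = (-884/63)² = 781456/3969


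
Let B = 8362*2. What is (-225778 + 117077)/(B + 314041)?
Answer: -108701/330765 ≈ -0.32864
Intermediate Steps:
B = 16724
(-225778 + 117077)/(B + 314041) = (-225778 + 117077)/(16724 + 314041) = -108701/330765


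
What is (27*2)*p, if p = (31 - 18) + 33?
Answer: 2484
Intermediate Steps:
p = 46 (p = 13 + 33 = 46)
(27*2)*p = (27*2)*46 = 54*46 = 2484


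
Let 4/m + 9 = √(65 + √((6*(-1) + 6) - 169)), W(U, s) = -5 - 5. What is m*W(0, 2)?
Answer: 40/(9 - √13*√(5 + I)) ≈ 24.772 + 22.133*I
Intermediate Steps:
W(U, s) = -10
m = 4/(-9 + √(65 + 13*I)) (m = 4/(-9 + √(65 + √((6*(-1) + 6) - 169))) = 4/(-9 + √(65 + √((-6 + 6) - 169))) = 4/(-9 + √(65 + √(0 - 169))) = 4/(-9 + √(65 + √(-169))) = 4/(-9 + √(65 + 13*I)) ≈ -2.4772 - 2.2133*I)
m*W(0, 2) = (4/(-9 + √13*√(5 + I)))*(-10) = -40/(-9 + √13*√(5 + I))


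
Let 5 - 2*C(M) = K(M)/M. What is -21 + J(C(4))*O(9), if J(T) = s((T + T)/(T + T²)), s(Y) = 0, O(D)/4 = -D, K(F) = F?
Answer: -21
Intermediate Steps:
O(D) = -4*D (O(D) = 4*(-D) = -4*D)
C(M) = 2 (C(M) = 5/2 - M/(2*M) = 5/2 - ½*1 = 5/2 - ½ = 2)
J(T) = 0
-21 + J(C(4))*O(9) = -21 + 0*(-4*9) = -21 + 0*(-36) = -21 + 0 = -21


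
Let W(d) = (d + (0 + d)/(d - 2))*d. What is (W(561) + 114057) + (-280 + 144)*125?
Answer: 230498623/559 ≈ 4.1234e+5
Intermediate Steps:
W(d) = d*(d + d/(-2 + d)) (W(d) = (d + d/(-2 + d))*d = d*(d + d/(-2 + d)))
(W(561) + 114057) + (-280 + 144)*125 = (561²*(-1 + 561)/(-2 + 561) + 114057) + (-280 + 144)*125 = (314721*560/559 + 114057) - 136*125 = (314721*(1/559)*560 + 114057) - 17000 = (176243760/559 + 114057) - 17000 = 240001623/559 - 17000 = 230498623/559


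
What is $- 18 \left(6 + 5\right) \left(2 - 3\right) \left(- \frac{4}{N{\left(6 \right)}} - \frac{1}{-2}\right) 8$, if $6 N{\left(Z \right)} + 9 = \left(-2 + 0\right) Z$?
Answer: $\frac{18216}{7} \approx 2602.3$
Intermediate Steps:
$N{\left(Z \right)} = - \frac{3}{2} - \frac{Z}{3}$ ($N{\left(Z \right)} = - \frac{3}{2} + \frac{\left(-2 + 0\right) Z}{6} = - \frac{3}{2} + \frac{\left(-2\right) Z}{6} = - \frac{3}{2} - \frac{Z}{3}$)
$- 18 \left(6 + 5\right) \left(2 - 3\right) \left(- \frac{4}{N{\left(6 \right)}} - \frac{1}{-2}\right) 8 = - 18 \left(6 + 5\right) \left(2 - 3\right) \left(- \frac{4}{- \frac{3}{2} - 2} - \frac{1}{-2}\right) 8 = - 18 \cdot 11 \left(-1\right) \left(- \frac{4}{- \frac{3}{2} - 2} - - \frac{1}{2}\right) 8 = - 18 - 11 \left(- \frac{4}{- \frac{7}{2}} + \frac{1}{2}\right) 8 = - 18 - 11 \left(\left(-4\right) \left(- \frac{2}{7}\right) + \frac{1}{2}\right) 8 = - 18 - 11 \left(\frac{8}{7} + \frac{1}{2}\right) 8 = - 18 \left(-11\right) \frac{23}{14} \cdot 8 = - 18 \left(\left(- \frac{253}{14}\right) 8\right) = \left(-18\right) \left(- \frac{1012}{7}\right) = \frac{18216}{7}$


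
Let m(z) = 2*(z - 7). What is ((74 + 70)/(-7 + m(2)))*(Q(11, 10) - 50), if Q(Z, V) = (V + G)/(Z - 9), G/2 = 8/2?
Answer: 5904/17 ≈ 347.29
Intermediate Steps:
G = 8 (G = 2*(8/2) = 2*(8*(½)) = 2*4 = 8)
m(z) = -14 + 2*z (m(z) = 2*(-7 + z) = -14 + 2*z)
Q(Z, V) = (8 + V)/(-9 + Z) (Q(Z, V) = (V + 8)/(Z - 9) = (8 + V)/(-9 + Z))
((74 + 70)/(-7 + m(2)))*(Q(11, 10) - 50) = ((74 + 70)/(-7 + (-14 + 2*2)))*((8 + 10)/(-9 + 11) - 50) = (144/(-7 + (-14 + 4)))*(18/2 - 50) = (144/(-7 - 10))*((½)*18 - 50) = (144/(-17))*(9 - 50) = (144*(-1/17))*(-41) = -144/17*(-41) = 5904/17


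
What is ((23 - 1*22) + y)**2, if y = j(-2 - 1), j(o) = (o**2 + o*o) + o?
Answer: 256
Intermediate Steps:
j(o) = o + 2*o**2 (j(o) = (o**2 + o**2) + o = 2*o**2 + o = o + 2*o**2)
y = 15 (y = (-2 - 1)*(1 + 2*(-2 - 1)) = -3*(1 + 2*(-3)) = -3*(1 - 6) = -3*(-5) = 15)
((23 - 1*22) + y)**2 = ((23 - 1*22) + 15)**2 = ((23 - 22) + 15)**2 = (1 + 15)**2 = 16**2 = 256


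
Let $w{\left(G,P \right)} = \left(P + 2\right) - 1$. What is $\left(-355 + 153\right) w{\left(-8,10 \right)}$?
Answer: $-2222$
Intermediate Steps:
$w{\left(G,P \right)} = 1 + P$ ($w{\left(G,P \right)} = \left(2 + P\right) - 1 = 1 + P$)
$\left(-355 + 153\right) w{\left(-8,10 \right)} = \left(-355 + 153\right) \left(1 + 10\right) = \left(-202\right) 11 = -2222$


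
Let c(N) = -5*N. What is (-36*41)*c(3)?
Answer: 22140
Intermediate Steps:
(-36*41)*c(3) = (-36*41)*(-5*3) = -1476*(-15) = 22140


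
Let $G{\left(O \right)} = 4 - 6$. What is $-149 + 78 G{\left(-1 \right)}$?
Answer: $-305$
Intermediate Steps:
$G{\left(O \right)} = -2$
$-149 + 78 G{\left(-1 \right)} = -149 + 78 \left(-2\right) = -149 - 156 = -305$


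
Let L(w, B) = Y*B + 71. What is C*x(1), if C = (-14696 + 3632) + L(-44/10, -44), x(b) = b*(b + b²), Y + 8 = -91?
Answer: -13274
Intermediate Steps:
Y = -99 (Y = -8 - 91 = -99)
L(w, B) = 71 - 99*B (L(w, B) = -99*B + 71 = 71 - 99*B)
C = -6637 (C = (-14696 + 3632) + (71 - 99*(-44)) = -11064 + (71 + 4356) = -11064 + 4427 = -6637)
C*x(1) = -6637*1²*(1 + 1) = -6637*2 = -13274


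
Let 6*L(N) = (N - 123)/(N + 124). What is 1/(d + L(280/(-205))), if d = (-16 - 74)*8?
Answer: -30168/21726059 ≈ -0.0013886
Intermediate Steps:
d = -720 (d = -90*8 = -720)
L(N) = (-123 + N)/(6*(124 + N)) (L(N) = ((N - 123)/(N + 124))/6 = ((-123 + N)/(124 + N))/6 = (-123 + N)/(6*(124 + N)))
1/(d + L(280/(-205))) = 1/(-720 + (-123 + 280/(-205))/(6*(124 + 280/(-205)))) = 1/(-720 + (-123 + 280*(-1/205))/(6*(124 + 280*(-1/205)))) = 1/(-720 + (-123 - 56/41)/(6*(124 - 56/41))) = 1/(-720 + (1/6)*(-5099/41)/(5028/41)) = 1/(-720 + (1/6)*(41/5028)*(-5099/41)) = 1/(-720 - 5099/30168) = 1/(-21726059/30168) = -30168/21726059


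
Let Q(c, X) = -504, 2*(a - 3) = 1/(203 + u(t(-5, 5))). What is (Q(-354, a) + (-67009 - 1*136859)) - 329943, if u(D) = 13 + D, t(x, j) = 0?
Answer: -534315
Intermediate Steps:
a = 1297/432 (a = 3 + 1/(2*(203 + (13 + 0))) = 3 + 1/(2*(203 + 13)) = 3 + (½)/216 = 3 + (½)*(1/216) = 3 + 1/432 = 1297/432 ≈ 3.0023)
(Q(-354, a) + (-67009 - 1*136859)) - 329943 = (-504 + (-67009 - 1*136859)) - 329943 = (-504 + (-67009 - 136859)) - 329943 = (-504 - 203868) - 329943 = -204372 - 329943 = -534315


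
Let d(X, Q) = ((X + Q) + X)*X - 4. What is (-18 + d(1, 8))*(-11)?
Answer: 132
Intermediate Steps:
d(X, Q) = -4 + X*(Q + 2*X) (d(X, Q) = ((Q + X) + X)*X - 4 = (Q + 2*X)*X - 4 = X*(Q + 2*X) - 4 = -4 + X*(Q + 2*X))
(-18 + d(1, 8))*(-11) = (-18 + (-4 + 2*1**2 + 8*1))*(-11) = (-18 + (-4 + 2*1 + 8))*(-11) = (-18 + (-4 + 2 + 8))*(-11) = (-18 + 6)*(-11) = -12*(-11) = 132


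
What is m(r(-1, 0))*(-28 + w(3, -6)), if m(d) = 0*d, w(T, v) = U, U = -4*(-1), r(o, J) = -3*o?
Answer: 0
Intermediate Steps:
U = 4
w(T, v) = 4
m(d) = 0
m(r(-1, 0))*(-28 + w(3, -6)) = 0*(-28 + 4) = 0*(-24) = 0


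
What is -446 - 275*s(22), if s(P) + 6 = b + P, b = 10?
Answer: -7596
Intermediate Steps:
s(P) = 4 + P (s(P) = -6 + (10 + P) = 4 + P)
-446 - 275*s(22) = -446 - 275*(4 + 22) = -446 - 275*26 = -446 - 7150 = -7596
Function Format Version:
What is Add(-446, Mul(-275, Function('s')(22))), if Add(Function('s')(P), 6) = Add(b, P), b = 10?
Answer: -7596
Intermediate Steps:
Function('s')(P) = Add(4, P) (Function('s')(P) = Add(-6, Add(10, P)) = Add(4, P))
Add(-446, Mul(-275, Function('s')(22))) = Add(-446, Mul(-275, Add(4, 22))) = Add(-446, Mul(-275, 26)) = Add(-446, -7150) = -7596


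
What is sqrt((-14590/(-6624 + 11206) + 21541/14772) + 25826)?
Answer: sqrt(7394297273548238109)/16921326 ≈ 160.70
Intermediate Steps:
sqrt((-14590/(-6624 + 11206) + 21541/14772) + 25826) = sqrt((-14590/4582 + 21541*(1/14772)) + 25826) = sqrt((-14590*1/4582 + 21541/14772) + 25826) = sqrt((-7295/2291 + 21541/14772) + 25826) = sqrt(-58411309/33842652 + 25826) = sqrt(873961919243/33842652) = sqrt(7394297273548238109)/16921326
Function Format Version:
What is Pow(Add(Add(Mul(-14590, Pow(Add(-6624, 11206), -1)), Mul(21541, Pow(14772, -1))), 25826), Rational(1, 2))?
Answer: Mul(Rational(1, 16921326), Pow(7394297273548238109, Rational(1, 2))) ≈ 160.70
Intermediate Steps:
Pow(Add(Add(Mul(-14590, Pow(Add(-6624, 11206), -1)), Mul(21541, Pow(14772, -1))), 25826), Rational(1, 2)) = Pow(Add(Add(Mul(-14590, Pow(4582, -1)), Mul(21541, Rational(1, 14772))), 25826), Rational(1, 2)) = Pow(Add(Add(Mul(-14590, Rational(1, 4582)), Rational(21541, 14772)), 25826), Rational(1, 2)) = Pow(Add(Add(Rational(-7295, 2291), Rational(21541, 14772)), 25826), Rational(1, 2)) = Pow(Add(Rational(-58411309, 33842652), 25826), Rational(1, 2)) = Pow(Rational(873961919243, 33842652), Rational(1, 2)) = Mul(Rational(1, 16921326), Pow(7394297273548238109, Rational(1, 2)))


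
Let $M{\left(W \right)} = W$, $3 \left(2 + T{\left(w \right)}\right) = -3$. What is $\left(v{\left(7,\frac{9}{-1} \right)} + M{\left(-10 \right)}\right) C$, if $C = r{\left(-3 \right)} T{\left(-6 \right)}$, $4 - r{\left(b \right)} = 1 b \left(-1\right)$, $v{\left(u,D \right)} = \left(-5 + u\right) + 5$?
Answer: $9$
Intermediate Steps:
$T{\left(w \right)} = -3$ ($T{\left(w \right)} = -2 + \frac{1}{3} \left(-3\right) = -2 - 1 = -3$)
$v{\left(u,D \right)} = u$
$r{\left(b \right)} = 4 + b$ ($r{\left(b \right)} = 4 - 1 b \left(-1\right) = 4 - b \left(-1\right) = 4 - - b = 4 + b$)
$C = -3$ ($C = \left(4 - 3\right) \left(-3\right) = 1 \left(-3\right) = -3$)
$\left(v{\left(7,\frac{9}{-1} \right)} + M{\left(-10 \right)}\right) C = \left(7 - 10\right) \left(-3\right) = \left(-3\right) \left(-3\right) = 9$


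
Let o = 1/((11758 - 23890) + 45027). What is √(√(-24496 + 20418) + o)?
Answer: √(3655 + 120231225*I*√4078)/10965 ≈ 5.6506 + 5.6506*I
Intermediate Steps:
o = 1/32895 (o = 1/(-12132 + 45027) = 1/32895 ≈ 3.0400e-5)
√(√(-24496 + 20418) + o) = √(√(-24496 + 20418) + 1/32895) = √(√(-4078) + 1/32895) = √(I*√4078 + 1/32895) = √(1/32895 + I*√4078)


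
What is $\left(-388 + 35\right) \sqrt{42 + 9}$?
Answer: $- 353 \sqrt{51} \approx -2520.9$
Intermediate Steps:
$\left(-388 + 35\right) \sqrt{42 + 9} = - 353 \sqrt{51}$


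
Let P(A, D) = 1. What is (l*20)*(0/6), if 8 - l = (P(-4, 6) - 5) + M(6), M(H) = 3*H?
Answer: 0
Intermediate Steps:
l = -6 (l = 8 - ((1 - 5) + 3*6) = 8 - (-4 + 18) = 8 - 1*14 = 8 - 14 = -6)
(l*20)*(0/6) = (-6*20)*(0/6) = -0/6 = -120*0 = 0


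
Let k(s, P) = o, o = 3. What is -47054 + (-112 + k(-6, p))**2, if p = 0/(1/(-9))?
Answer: -35173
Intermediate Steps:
p = 0 (p = 0/(-1/9) = 0*(-9) = 0)
k(s, P) = 3
-47054 + (-112 + k(-6, p))**2 = -47054 + (-112 + 3)**2 = -47054 + (-109)**2 = -47054 + 11881 = -35173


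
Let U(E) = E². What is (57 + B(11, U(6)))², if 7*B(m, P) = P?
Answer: 189225/49 ≈ 3861.7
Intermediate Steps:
B(m, P) = P/7
(57 + B(11, U(6)))² = (57 + (⅐)*6²)² = (57 + (⅐)*36)² = (57 + 36/7)² = (435/7)² = 189225/49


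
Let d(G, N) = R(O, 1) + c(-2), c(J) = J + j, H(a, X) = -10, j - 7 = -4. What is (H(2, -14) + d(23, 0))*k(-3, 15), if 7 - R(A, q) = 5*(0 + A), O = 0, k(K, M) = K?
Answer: 6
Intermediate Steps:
j = 3 (j = 7 - 4 = 3)
R(A, q) = 7 - 5*A (R(A, q) = 7 - 5*(0 + A) = 7 - 5*A)
c(J) = 3 + J (c(J) = J + 3 = 3 + J)
d(G, N) = 8 (d(G, N) = (7 - 5*0) + (3 - 2) = (7 + 0) + 1 = 7 + 1 = 8)
(H(2, -14) + d(23, 0))*k(-3, 15) = (-10 + 8)*(-3) = -2*(-3) = 6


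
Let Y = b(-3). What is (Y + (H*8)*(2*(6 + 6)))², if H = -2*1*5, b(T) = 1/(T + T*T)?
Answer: 132687361/36 ≈ 3.6858e+6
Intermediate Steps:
b(T) = 1/(T + T²)
Y = ⅙ (Y = 1/((-3)*(1 - 3)) = -⅓/(-2) = -⅓*(-½) = ⅙ ≈ 0.16667)
H = -10 (H = -2*5 = -10)
(Y + (H*8)*(2*(6 + 6)))² = (⅙ + (-10*8)*(2*(6 + 6)))² = (⅙ - 160*12)² = (⅙ - 80*24)² = (⅙ - 1920)² = (-11519/6)² = 132687361/36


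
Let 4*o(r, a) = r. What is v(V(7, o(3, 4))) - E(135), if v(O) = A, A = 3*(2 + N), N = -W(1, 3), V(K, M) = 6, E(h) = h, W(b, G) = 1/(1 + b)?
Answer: -261/2 ≈ -130.50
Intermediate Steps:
o(r, a) = r/4
N = -½ (N = -1/(1 + 1) = -1/2 = -1*½ = -½ ≈ -0.50000)
A = 9/2 (A = 3*(2 - ½) = 3*(3/2) = 9/2 ≈ 4.5000)
v(O) = 9/2
v(V(7, o(3, 4))) - E(135) = 9/2 - 1*135 = 9/2 - 135 = -261/2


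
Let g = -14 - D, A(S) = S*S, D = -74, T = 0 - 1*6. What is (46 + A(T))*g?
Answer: 4920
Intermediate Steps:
T = -6 (T = 0 - 6 = -6)
A(S) = S**2
g = 60 (g = -14 - 1*(-74) = -14 + 74 = 60)
(46 + A(T))*g = (46 + (-6)**2)*60 = (46 + 36)*60 = 82*60 = 4920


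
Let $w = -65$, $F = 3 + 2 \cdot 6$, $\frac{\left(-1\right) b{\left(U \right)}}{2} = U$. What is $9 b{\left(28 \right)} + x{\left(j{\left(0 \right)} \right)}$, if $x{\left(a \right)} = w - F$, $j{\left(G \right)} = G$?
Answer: $-584$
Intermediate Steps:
$b{\left(U \right)} = - 2 U$
$F = 15$ ($F = 3 + 12 = 15$)
$x{\left(a \right)} = -80$ ($x{\left(a \right)} = -65 - 15 = -80$)
$9 b{\left(28 \right)} + x{\left(j{\left(0 \right)} \right)} = 9 \left(\left(-2\right) 28\right) - 80 = 9 \left(-56\right) - 80 = -504 - 80 = -584$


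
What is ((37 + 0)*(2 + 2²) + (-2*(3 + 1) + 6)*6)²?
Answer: 44100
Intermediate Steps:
((37 + 0)*(2 + 2²) + (-2*(3 + 1) + 6)*6)² = (37*(2 + 4) + (-2*4 + 6)*6)² = (37*6 + (-8 + 6)*6)² = (222 - 2*6)² = (222 - 12)² = 210² = 44100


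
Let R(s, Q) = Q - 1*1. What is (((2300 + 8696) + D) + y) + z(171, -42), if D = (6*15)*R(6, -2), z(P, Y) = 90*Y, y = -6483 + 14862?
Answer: 15325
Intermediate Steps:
R(s, Q) = -1 + Q (R(s, Q) = Q - 1 = -1 + Q)
y = 8379
D = -270 (D = (6*15)*(-1 - 2) = 90*(-3) = -270)
(((2300 + 8696) + D) + y) + z(171, -42) = (((2300 + 8696) - 270) + 8379) + 90*(-42) = ((10996 - 270) + 8379) - 3780 = (10726 + 8379) - 3780 = 19105 - 3780 = 15325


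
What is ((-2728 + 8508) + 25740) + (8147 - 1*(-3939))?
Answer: 43606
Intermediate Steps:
((-2728 + 8508) + 25740) + (8147 - 1*(-3939)) = (5780 + 25740) + (8147 + 3939) = 31520 + 12086 = 43606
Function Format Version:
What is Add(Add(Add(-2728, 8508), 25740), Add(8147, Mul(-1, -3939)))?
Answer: 43606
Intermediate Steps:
Add(Add(Add(-2728, 8508), 25740), Add(8147, Mul(-1, -3939))) = Add(Add(5780, 25740), Add(8147, 3939)) = Add(31520, 12086) = 43606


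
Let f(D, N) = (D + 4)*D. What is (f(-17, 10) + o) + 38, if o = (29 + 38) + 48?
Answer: 374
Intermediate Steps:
f(D, N) = D*(4 + D) (f(D, N) = (4 + D)*D = D*(4 + D))
o = 115 (o = 67 + 48 = 115)
(f(-17, 10) + o) + 38 = (-17*(4 - 17) + 115) + 38 = (-17*(-13) + 115) + 38 = (221 + 115) + 38 = 336 + 38 = 374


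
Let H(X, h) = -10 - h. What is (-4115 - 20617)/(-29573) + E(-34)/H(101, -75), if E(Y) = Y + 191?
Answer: 6250541/1922245 ≈ 3.2517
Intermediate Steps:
E(Y) = 191 + Y
(-4115 - 20617)/(-29573) + E(-34)/H(101, -75) = (-4115 - 20617)/(-29573) + (191 - 34)/(-10 - 1*(-75)) = -24732*(-1/29573) + 157/(-10 + 75) = 24732/29573 + 157/65 = 6250541/1922245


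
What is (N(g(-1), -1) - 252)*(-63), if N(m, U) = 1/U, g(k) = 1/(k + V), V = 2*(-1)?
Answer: 15939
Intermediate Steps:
V = -2
g(k) = 1/(-2 + k) (g(k) = 1/(k - 2) = 1/(-2 + k))
(N(g(-1), -1) - 252)*(-63) = (1/(-1) - 252)*(-63) = (-1 - 252)*(-63) = -253*(-63) = 15939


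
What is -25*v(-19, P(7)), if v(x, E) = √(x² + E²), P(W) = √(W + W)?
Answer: -125*√15 ≈ -484.12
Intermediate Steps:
P(W) = √2*√W (P(W) = √(2*W) = √2*√W)
v(x, E) = √(E² + x²)
-25*v(-19, P(7)) = -25*√((√2*√7)² + (-19)²) = -25*√((√14)² + 361) = -25*√(14 + 361) = -125*√15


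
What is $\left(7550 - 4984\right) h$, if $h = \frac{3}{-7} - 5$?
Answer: $- \frac{97508}{7} \approx -13930.0$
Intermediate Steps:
$h = - \frac{38}{7}$ ($h = 3 \left(- \frac{1}{7}\right) - 5 = - \frac{3}{7} - 5 = - \frac{38}{7} \approx -5.4286$)
$\left(7550 - 4984\right) h = \left(7550 - 4984\right) \left(- \frac{38}{7}\right) = 2566 \left(- \frac{38}{7}\right) = - \frac{97508}{7}$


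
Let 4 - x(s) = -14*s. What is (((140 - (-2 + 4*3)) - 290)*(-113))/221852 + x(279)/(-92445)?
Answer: 40198214/1025455407 ≈ 0.039200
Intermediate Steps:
x(s) = 4 + 14*s (x(s) = 4 - (-14)*s = 4 + 14*s)
(((140 - (-2 + 4*3)) - 290)*(-113))/221852 + x(279)/(-92445) = (((140 - (-2 + 4*3)) - 290)*(-113))/221852 + (4 + 14*279)/(-92445) = (((140 - (-2 + 12)) - 290)*(-113))*(1/221852) + (4 + 3906)*(-1/92445) = (((140 - 1*10) - 290)*(-113))*(1/221852) + 3910*(-1/92445) = (((140 - 10) - 290)*(-113))*(1/221852) - 782/18489 = ((130 - 290)*(-113))*(1/221852) - 782/18489 = -160*(-113)*(1/221852) - 782/18489 = 18080*(1/221852) - 782/18489 = 4520/55463 - 782/18489 = 40198214/1025455407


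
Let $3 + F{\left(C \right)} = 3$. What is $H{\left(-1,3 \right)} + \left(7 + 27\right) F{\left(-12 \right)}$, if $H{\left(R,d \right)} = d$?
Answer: $3$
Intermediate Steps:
$F{\left(C \right)} = 0$ ($F{\left(C \right)} = -3 + 3 = 0$)
$H{\left(-1,3 \right)} + \left(7 + 27\right) F{\left(-12 \right)} = 3 + \left(7 + 27\right) 0 = 3 + 34 \cdot 0 = 3 + 0 = 3$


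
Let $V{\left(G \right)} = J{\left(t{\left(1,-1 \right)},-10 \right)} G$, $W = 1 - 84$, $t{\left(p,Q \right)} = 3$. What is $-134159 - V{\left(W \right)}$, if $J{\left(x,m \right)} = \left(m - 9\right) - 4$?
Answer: $-136068$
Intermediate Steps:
$J{\left(x,m \right)} = -13 + m$ ($J{\left(x,m \right)} = \left(-9 + m\right) - 4 = -13 + m$)
$W = -83$ ($W = 1 - 84 = -83$)
$V{\left(G \right)} = - 23 G$ ($V{\left(G \right)} = \left(-13 - 10\right) G = - 23 G$)
$-134159 - V{\left(W \right)} = -134159 - \left(-23\right) \left(-83\right) = -134159 - 1909 = -136068$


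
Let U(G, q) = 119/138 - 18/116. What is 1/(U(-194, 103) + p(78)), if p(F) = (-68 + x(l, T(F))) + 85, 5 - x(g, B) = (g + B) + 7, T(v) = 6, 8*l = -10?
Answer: 8004/87701 ≈ 0.091265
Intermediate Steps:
l = -5/4 (l = (⅛)*(-10) = -5/4 ≈ -1.2500)
x(g, B) = -2 - B - g (x(g, B) = 5 - ((g + B) + 7) = 5 - ((B + g) + 7) = 5 - (7 + B + g) = 5 + (-7 - B - g) = -2 - B - g)
p(F) = 41/4 (p(F) = (-68 + (-2 - 1*6 - 1*(-5/4))) + 85 = (-68 + (-2 - 6 + 5/4)) + 85 = (-68 - 27/4) + 85 = -299/4 + 85 = 41/4)
U(G, q) = 1415/2001 (U(G, q) = 119*(1/138) - 18*1/116 = 119/138 - 9/58 = 1415/2001)
1/(U(-194, 103) + p(78)) = 1/(1415/2001 + 41/4) = 1/(87701/8004) = 8004/87701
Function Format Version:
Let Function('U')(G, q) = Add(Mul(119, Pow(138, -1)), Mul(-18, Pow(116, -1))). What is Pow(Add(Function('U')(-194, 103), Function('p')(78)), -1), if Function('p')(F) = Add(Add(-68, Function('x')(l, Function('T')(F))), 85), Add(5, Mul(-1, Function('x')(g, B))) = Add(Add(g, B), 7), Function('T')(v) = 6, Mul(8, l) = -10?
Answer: Rational(8004, 87701) ≈ 0.091265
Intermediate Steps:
l = Rational(-5, 4) (l = Mul(Rational(1, 8), -10) = Rational(-5, 4) ≈ -1.2500)
Function('x')(g, B) = Add(-2, Mul(-1, B), Mul(-1, g)) (Function('x')(g, B) = Add(5, Mul(-1, Add(Add(g, B), 7))) = Add(5, Mul(-1, Add(Add(B, g), 7))) = Add(5, Mul(-1, Add(7, B, g))) = Add(5, Add(-7, Mul(-1, B), Mul(-1, g))) = Add(-2, Mul(-1, B), Mul(-1, g)))
Function('p')(F) = Rational(41, 4) (Function('p')(F) = Add(Add(-68, Add(-2, Mul(-1, 6), Mul(-1, Rational(-5, 4)))), 85) = Add(Add(-68, Add(-2, -6, Rational(5, 4))), 85) = Add(Add(-68, Rational(-27, 4)), 85) = Add(Rational(-299, 4), 85) = Rational(41, 4))
Function('U')(G, q) = Rational(1415, 2001) (Function('U')(G, q) = Add(Mul(119, Rational(1, 138)), Mul(-18, Rational(1, 116))) = Add(Rational(119, 138), Rational(-9, 58)) = Rational(1415, 2001))
Pow(Add(Function('U')(-194, 103), Function('p')(78)), -1) = Pow(Add(Rational(1415, 2001), Rational(41, 4)), -1) = Pow(Rational(87701, 8004), -1) = Rational(8004, 87701)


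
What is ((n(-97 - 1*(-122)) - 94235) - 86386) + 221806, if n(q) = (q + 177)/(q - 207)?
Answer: 3747734/91 ≈ 41184.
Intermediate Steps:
n(q) = (177 + q)/(-207 + q)
((n(-97 - 1*(-122)) - 94235) - 86386) + 221806 = (((177 + (-97 - 1*(-122)))/(-207 + (-97 - 1*(-122))) - 94235) - 86386) + 221806 = (((177 + (-97 + 122))/(-207 + (-97 + 122)) - 94235) - 86386) + 221806 = (((177 + 25)/(-207 + 25) - 94235) - 86386) + 221806 = ((202/(-182) - 94235) - 86386) + 221806 = ((-1/182*202 - 94235) - 86386) + 221806 = ((-101/91 - 94235) - 86386) + 221806 = (-8575486/91 - 86386) + 221806 = -16436612/91 + 221806 = 3747734/91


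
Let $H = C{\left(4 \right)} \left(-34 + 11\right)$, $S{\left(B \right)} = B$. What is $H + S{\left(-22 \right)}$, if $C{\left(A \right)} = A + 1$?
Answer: $-137$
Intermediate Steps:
$C{\left(A \right)} = 1 + A$
$H = -115$ ($H = \left(1 + 4\right) \left(-34 + 11\right) = 5 \left(-23\right) = -115$)
$H + S{\left(-22 \right)} = -115 - 22 = -137$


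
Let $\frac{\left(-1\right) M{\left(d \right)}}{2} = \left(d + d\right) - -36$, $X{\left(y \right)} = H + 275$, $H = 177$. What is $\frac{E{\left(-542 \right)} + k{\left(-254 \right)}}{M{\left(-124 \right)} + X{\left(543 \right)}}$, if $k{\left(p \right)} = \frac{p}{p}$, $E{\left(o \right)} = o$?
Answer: $- \frac{541}{876} \approx -0.61758$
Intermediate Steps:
$X{\left(y \right)} = 452$ ($X{\left(y \right)} = 177 + 275 = 452$)
$k{\left(p \right)} = 1$
$M{\left(d \right)} = -72 - 4 d$ ($M{\left(d \right)} = - 2 \left(\left(d + d\right) - -36\right) = - 2 \left(2 d + 36\right) = - 2 \left(36 + 2 d\right) = -72 - 4 d$)
$\frac{E{\left(-542 \right)} + k{\left(-254 \right)}}{M{\left(-124 \right)} + X{\left(543 \right)}} = \frac{-542 + 1}{\left(-72 - -496\right) + 452} = - \frac{541}{\left(-72 + 496\right) + 452} = - \frac{541}{424 + 452} = - \frac{541}{876}$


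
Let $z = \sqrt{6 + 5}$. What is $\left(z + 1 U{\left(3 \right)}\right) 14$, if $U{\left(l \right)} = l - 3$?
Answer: $14 \sqrt{11} \approx 46.433$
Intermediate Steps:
$U{\left(l \right)} = -3 + l$
$z = \sqrt{11} \approx 3.3166$
$\left(z + 1 U{\left(3 \right)}\right) 14 = \left(\sqrt{11} + 1 \left(-3 + 3\right)\right) 14 = \left(\sqrt{11} + 1 \cdot 0\right) 14 = \left(\sqrt{11} + 0\right) 14 = \sqrt{11} \cdot 14 = 14 \sqrt{11}$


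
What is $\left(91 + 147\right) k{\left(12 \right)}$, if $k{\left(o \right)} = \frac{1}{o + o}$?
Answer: $\frac{119}{12} \approx 9.9167$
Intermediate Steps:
$k{\left(o \right)} = \frac{1}{2 o}$
$\left(91 + 147\right) k{\left(12 \right)} = \left(91 + 147\right) \frac{1}{2 \cdot 12} = 238 \cdot \frac{1}{2} \cdot \frac{1}{12} = 238 \cdot \frac{1}{24} = \frac{119}{12}$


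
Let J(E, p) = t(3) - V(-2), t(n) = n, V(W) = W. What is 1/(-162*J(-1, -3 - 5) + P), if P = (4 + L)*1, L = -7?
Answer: -1/813 ≈ -0.0012300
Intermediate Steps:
J(E, p) = 5 (J(E, p) = 3 - 1*(-2) = 3 + 2 = 5)
P = -3 (P = (4 - 7)*1 = -3*1 = -3)
1/(-162*J(-1, -3 - 5) + P) = 1/(-162*5 - 3) = 1/(-810 - 3) = 1/(-813) = -1/813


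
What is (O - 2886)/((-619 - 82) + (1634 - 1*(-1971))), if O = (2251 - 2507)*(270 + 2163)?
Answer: -104289/484 ≈ -215.47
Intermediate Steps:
O = -622848 (O = -256*2433 = -622848)
(O - 2886)/((-619 - 82) + (1634 - 1*(-1971))) = (-622848 - 2886)/((-619 - 82) + (1634 - 1*(-1971))) = -625734/(-701 + (1634 + 1971)) = -625734/(-701 + 3605) = -625734/2904 = -625734*1/2904 = -104289/484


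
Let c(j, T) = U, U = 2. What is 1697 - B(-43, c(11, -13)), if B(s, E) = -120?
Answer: 1817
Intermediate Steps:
c(j, T) = 2
1697 - B(-43, c(11, -13)) = 1697 - 1*(-120) = 1697 + 120 = 1817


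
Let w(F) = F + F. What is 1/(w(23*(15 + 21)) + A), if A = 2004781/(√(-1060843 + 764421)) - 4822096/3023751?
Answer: 4483780929095713894320/44165332259504416466267161 + 18329853238197914781*I*√296422/44165332259504416466267161 ≈ 0.00010152 + 0.00022596*I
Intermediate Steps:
A = -4822096/3023751 - 2004781*I*√296422/296422 (A = 2004781/(√(-296422)) - 4822096*1/3023751 = 2004781/((I*√296422)) - 4822096/3023751 = 2004781*(-I*√296422/296422) - 4822096/3023751 = -2004781*I*√296422/296422 - 4822096/3023751 = -4822096/3023751 - 2004781*I*√296422/296422 ≈ -1.5947 - 3682.2*I)
w(F) = 2*F
1/(w(23*(15 + 21)) + A) = 1/(2*(23*(15 + 21)) + (-4822096/3023751 - 2004781*I*√296422/296422)) = 1/(2*(23*36) + (-4822096/3023751 - 2004781*I*√296422/296422)) = 1/(2*828 + (-4822096/3023751 - 2004781*I*√296422/296422)) = 1/(1656 + (-4822096/3023751 - 2004781*I*√296422/296422)) = 1/(5002509560/3023751 - 2004781*I*√296422/296422)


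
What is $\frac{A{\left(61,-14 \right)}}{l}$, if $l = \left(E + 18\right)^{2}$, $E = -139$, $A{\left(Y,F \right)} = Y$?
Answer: $\frac{61}{14641} \approx 0.0041664$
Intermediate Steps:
$l = 14641$ ($l = \left(-139 + 18\right)^{2} = \left(-121\right)^{2} = 14641$)
$\frac{A{\left(61,-14 \right)}}{l} = \frac{61}{14641}$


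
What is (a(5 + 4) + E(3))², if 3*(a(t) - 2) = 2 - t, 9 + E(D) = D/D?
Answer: 625/9 ≈ 69.444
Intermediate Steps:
E(D) = -8 (E(D) = -9 + D/D = -9 + 1 = -8)
a(t) = 8/3 - t/3 (a(t) = 2 + (2 - t)/3 = 2 + (⅔ - t/3) = 8/3 - t/3)
(a(5 + 4) + E(3))² = ((8/3 - (5 + 4)/3) - 8)² = ((8/3 - ⅓*9) - 8)² = ((8/3 - 3) - 8)² = (-⅓ - 8)² = (-25/3)² = 625/9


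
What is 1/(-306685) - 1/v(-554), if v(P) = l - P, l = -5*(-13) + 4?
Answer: -307308/191064755 ≈ -0.0016084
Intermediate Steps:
l = 69 (l = 65 + 4 = 69)
v(P) = 69 - P
1/(-306685) - 1/v(-554) = 1/(-306685) - 1/(69 - 1*(-554)) = -1/306685 - 1/(69 + 554) = -1/306685 - 1/623 = -307308/191064755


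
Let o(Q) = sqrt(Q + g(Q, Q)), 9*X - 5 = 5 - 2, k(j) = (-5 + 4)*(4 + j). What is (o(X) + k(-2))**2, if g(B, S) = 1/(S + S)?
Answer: (24 - sqrt(209))**2/144 ≈ 0.63244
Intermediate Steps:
k(j) = -4 - j (k(j) = -(4 + j) = -4 - j)
X = 8/9 (X = 5/9 + (5 - 2)/9 = 5/9 + (1/9)*3 = 5/9 + 1/3 = 8/9 ≈ 0.88889)
g(B, S) = 1/(2*S)
o(Q) = sqrt(Q + 1/(2*Q))
(o(X) + k(-2))**2 = (sqrt(2/(8/9) + 4*(8/9))/2 + (-4 - 1*(-2)))**2 = (sqrt(2*(9/8) + 32/9)/2 + (-4 + 2))**2 = (sqrt(9/4 + 32/9)/2 - 2)**2 = (sqrt(209/36)/2 - 2)**2 = ((sqrt(209)/6)/2 - 2)**2 = (sqrt(209)/12 - 2)**2 = (-2 + sqrt(209)/12)**2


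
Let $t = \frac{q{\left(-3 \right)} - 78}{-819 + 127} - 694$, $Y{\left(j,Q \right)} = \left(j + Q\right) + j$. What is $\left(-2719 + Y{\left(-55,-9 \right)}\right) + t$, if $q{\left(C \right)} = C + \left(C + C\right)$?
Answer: $- \frac{2444057}{692} \approx -3531.9$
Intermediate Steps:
$q{\left(C \right)} = 3 C$ ($q{\left(C \right)} = C + 2 C = 3 C$)
$Y{\left(j,Q \right)} = Q + 2 j$ ($Y{\left(j,Q \right)} = \left(Q + j\right) + j = Q + 2 j$)
$t = - \frac{480161}{692}$ ($t = \frac{3 \left(-3\right) - 78}{-819 + 127} - 694 = \frac{-9 - 78}{-692} - 694 = \left(-87\right) \left(- \frac{1}{692}\right) - 694 = \frac{87}{692} - 694 = - \frac{480161}{692} \approx -693.87$)
$\left(-2719 + Y{\left(-55,-9 \right)}\right) + t = \left(-2719 + \left(-9 + 2 \left(-55\right)\right)\right) - \frac{480161}{692} = \left(-2719 - 119\right) - \frac{480161}{692} = -2838 - \frac{480161}{692} = - \frac{2444057}{692}$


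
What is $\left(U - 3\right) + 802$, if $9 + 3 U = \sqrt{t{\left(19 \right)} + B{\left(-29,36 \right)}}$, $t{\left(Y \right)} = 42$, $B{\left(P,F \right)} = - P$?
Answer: $796 + \frac{\sqrt{71}}{3} \approx 798.81$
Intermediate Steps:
$U = -3 + \frac{\sqrt{71}}{3}$ ($U = -3 + \frac{\sqrt{42 - -29}}{3} = -3 + \frac{\sqrt{42 + 29}}{3} = -3 + \frac{\sqrt{71}}{3} \approx -0.19128$)
$\left(U - 3\right) + 802 = \left(\left(-3 + \frac{\sqrt{71}}{3}\right) - 3\right) + 802 = \left(-6 + \frac{\sqrt{71}}{3}\right) + 802 = 796 + \frac{\sqrt{71}}{3}$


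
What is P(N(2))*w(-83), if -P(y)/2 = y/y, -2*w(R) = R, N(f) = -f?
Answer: -83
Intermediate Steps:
w(R) = -R/2
P(y) = -2 (P(y) = -2*y/y = -2*1 = -2)
P(N(2))*w(-83) = -(-1)*(-83) = -2*83/2 = -83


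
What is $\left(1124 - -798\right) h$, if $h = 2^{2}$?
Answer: $7688$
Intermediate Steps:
$h = 4$
$\left(1124 - -798\right) h = \left(1124 - -798\right) 4 = \left(1124 + 798\right) 4 = 1922 \cdot 4 = 7688$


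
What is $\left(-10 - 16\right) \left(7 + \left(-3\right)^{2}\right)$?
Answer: $-416$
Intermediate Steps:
$\left(-10 - 16\right) \left(7 + \left(-3\right)^{2}\right) = \left(-10 - 16\right) \left(7 + 9\right) = \left(-26\right) 16 = -416$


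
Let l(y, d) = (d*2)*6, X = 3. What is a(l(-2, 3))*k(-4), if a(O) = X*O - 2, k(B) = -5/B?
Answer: 265/2 ≈ 132.50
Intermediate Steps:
l(y, d) = 12*d (l(y, d) = (2*d)*6 = 12*d)
a(O) = -2 + 3*O (a(O) = 3*O - 2 = -2 + 3*O)
a(l(-2, 3))*k(-4) = (-2 + 3*(12*3))*(-5/(-4)) = (-2 + 3*36)*(-5*(-¼)) = (-2 + 108)*(5/4) = 106*(5/4) = 265/2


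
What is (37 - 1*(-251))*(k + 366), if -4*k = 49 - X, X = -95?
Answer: 95040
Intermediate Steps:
k = -36 (k = -(49 - 1*(-95))/4 = -(49 + 95)/4 = -¼*144 = -36)
(37 - 1*(-251))*(k + 366) = (37 - 1*(-251))*(-36 + 366) = (37 + 251)*330 = 288*330 = 95040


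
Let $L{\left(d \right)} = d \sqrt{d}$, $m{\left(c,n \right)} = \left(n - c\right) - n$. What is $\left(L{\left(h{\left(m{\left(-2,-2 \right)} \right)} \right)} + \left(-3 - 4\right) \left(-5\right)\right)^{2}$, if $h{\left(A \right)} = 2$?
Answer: $1233 + 140 \sqrt{2} \approx 1431.0$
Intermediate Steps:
$m{\left(c,n \right)} = - c$
$L{\left(d \right)} = d^{\frac{3}{2}}$
$\left(L{\left(h{\left(m{\left(-2,-2 \right)} \right)} \right)} + \left(-3 - 4\right) \left(-5\right)\right)^{2} = \left(2^{\frac{3}{2}} + \left(-3 - 4\right) \left(-5\right)\right)^{2} = \left(2 \sqrt{2} - -35\right)^{2} = \left(2 \sqrt{2} + 35\right)^{2} = \left(35 + 2 \sqrt{2}\right)^{2}$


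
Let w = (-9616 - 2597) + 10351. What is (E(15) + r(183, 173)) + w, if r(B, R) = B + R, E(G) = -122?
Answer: -1628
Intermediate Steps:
w = -1862 (w = -12213 + 10351 = -1862)
(E(15) + r(183, 173)) + w = (-122 + (183 + 173)) - 1862 = (-122 + 356) - 1862 = 234 - 1862 = -1628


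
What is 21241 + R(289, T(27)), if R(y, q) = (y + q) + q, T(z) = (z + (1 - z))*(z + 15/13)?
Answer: 280622/13 ≈ 21586.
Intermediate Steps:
T(z) = 15/13 + z (T(z) = 1*(z + 15*(1/13)) = 1*(z + 15/13) = 1*(15/13 + z) = 15/13 + z)
R(y, q) = y + 2*q (R(y, q) = (q + y) + q = y + 2*q)
21241 + R(289, T(27)) = 21241 + (289 + 2*(15/13 + 27)) = 21241 + (289 + 2*(366/13)) = 21241 + (289 + 732/13) = 21241 + 4489/13 = 280622/13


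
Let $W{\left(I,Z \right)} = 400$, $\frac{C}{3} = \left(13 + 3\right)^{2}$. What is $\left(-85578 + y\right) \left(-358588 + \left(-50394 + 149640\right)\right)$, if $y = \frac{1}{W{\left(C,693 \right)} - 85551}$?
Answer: $\frac{1889838712140418}{85151} \approx 2.2194 \cdot 10^{10}$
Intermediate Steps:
$C = 768$ ($C = 3 \left(13 + 3\right)^{2} = 3 \cdot 16^{2} = 3 \cdot 256 = 768$)
$y = - \frac{1}{85151}$ ($y = \frac{1}{400 - 85551} = \frac{1}{-85151} = - \frac{1}{85151} \approx -1.1744 \cdot 10^{-5}$)
$\left(-85578 + y\right) \left(-358588 + \left(-50394 + 149640\right)\right) = \left(-85578 - \frac{1}{85151}\right) \left(-358588 + \left(-50394 + 149640\right)\right) = - \frac{7287052279 \left(-358588 + 99246\right)}{85151} = \left(- \frac{7287052279}{85151}\right) \left(-259342\right) = \frac{1889838712140418}{85151}$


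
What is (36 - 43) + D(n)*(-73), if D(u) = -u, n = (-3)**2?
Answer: 650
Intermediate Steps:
n = 9
(36 - 43) + D(n)*(-73) = (36 - 43) - 1*9*(-73) = -7 - 9*(-73) = -7 + 657 = 650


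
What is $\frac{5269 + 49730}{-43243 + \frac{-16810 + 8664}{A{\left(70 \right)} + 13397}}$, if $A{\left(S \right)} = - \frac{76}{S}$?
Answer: $- \frac{25786666143}{20275068361} \approx -1.2718$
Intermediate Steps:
$\frac{5269 + 49730}{-43243 + \frac{-16810 + 8664}{A{\left(70 \right)} + 13397}} = \frac{5269 + 49730}{-43243 + \frac{-16810 + 8664}{- \frac{76}{70} + 13397}} = \frac{54999}{-43243 - \frac{8146}{\left(-76\right) \frac{1}{70} + 13397}} = \frac{54999}{-43243 - \frac{8146}{- \frac{38}{35} + 13397}} = \frac{54999}{-43243 - \frac{8146}{\frac{468857}{35}}} = \frac{54999}{-43243 - \frac{285110}{468857}} = \frac{54999}{- \frac{20275068361}{468857}} = 54999 \left(- \frac{468857}{20275068361}\right) = - \frac{25786666143}{20275068361}$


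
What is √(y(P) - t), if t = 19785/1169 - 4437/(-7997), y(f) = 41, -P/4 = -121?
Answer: √2055553325012495/9348493 ≈ 4.8498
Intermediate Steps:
P = 484 (P = -4*(-121) = 484)
t = 163407498/9348493 (t = 19785*(1/1169) - 4437*(-1/7997) = 19785/1169 + 4437/7997 = 163407498/9348493 ≈ 17.480)
√(y(P) - t) = √(41 - 1*163407498/9348493) = √(41 - 163407498/9348493) = √(219880715/9348493) = √2055553325012495/9348493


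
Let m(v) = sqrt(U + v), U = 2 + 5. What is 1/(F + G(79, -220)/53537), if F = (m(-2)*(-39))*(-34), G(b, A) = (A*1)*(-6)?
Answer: -9734/3470791255107 + 5234979269*sqrt(5)/34707912551070 ≈ 0.00033726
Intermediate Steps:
U = 7
m(v) = sqrt(7 + v)
G(b, A) = -6*A (G(b, A) = A*(-6) = -6*A)
F = 1326*sqrt(5) (F = (sqrt(7 - 2)*(-39))*(-34) = (sqrt(5)*(-39))*(-34) = -39*sqrt(5)*(-34) = 1326*sqrt(5) ≈ 2965.0)
1/(F + G(79, -220)/53537) = 1/(1326*sqrt(5) - 6*(-220)/53537) = 1/(1326*sqrt(5) + 1320*(1/53537)) = 1/(1326*sqrt(5) + 120/4867) = 1/(120/4867 + 1326*sqrt(5))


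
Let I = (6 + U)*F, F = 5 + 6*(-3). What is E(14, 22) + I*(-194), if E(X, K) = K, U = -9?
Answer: -7544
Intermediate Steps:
F = -13 (F = 5 - 18 = -13)
I = 39 (I = (6 - 9)*(-13) = -3*(-13) = 39)
E(14, 22) + I*(-194) = 22 + 39*(-194) = 22 - 7566 = -7544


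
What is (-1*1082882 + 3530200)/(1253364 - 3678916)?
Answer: -1223659/1212776 ≈ -1.0090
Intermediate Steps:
(-1*1082882 + 3530200)/(1253364 - 3678916) = (-1082882 + 3530200)/(-2425552) = 2447318*(-1/2425552) = -1223659/1212776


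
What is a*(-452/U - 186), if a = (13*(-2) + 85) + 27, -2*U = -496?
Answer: -500735/31 ≈ -16153.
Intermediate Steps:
U = 248 (U = -½*(-496) = 248)
a = 86 (a = (-26 + 85) + 27 = 59 + 27 = 86)
a*(-452/U - 186) = 86*(-452/248 - 186) = 86*(-452*1/248 - 186) = 86*(-113/62 - 186) = 86*(-11645/62) = -500735/31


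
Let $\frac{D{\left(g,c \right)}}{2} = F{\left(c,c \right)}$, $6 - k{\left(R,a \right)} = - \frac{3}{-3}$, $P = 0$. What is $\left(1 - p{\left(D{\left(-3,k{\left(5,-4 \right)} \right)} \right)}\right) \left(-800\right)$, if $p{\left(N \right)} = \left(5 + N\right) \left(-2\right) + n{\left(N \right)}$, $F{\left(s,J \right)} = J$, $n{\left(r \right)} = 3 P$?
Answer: $-24800$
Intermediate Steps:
$n{\left(r \right)} = 0$ ($n{\left(r \right)} = 3 \cdot 0 = 0$)
$k{\left(R,a \right)} = 5$ ($k{\left(R,a \right)} = 6 - - \frac{3}{-3} = 6 - \left(-3\right) \left(- \frac{1}{3}\right) = 6 - 1 = 5$)
$D{\left(g,c \right)} = 2 c$
$p{\left(N \right)} = -10 - 2 N$ ($p{\left(N \right)} = \left(5 + N\right) \left(-2\right) + 0 = \left(-10 - 2 N\right) + 0 = -10 - 2 N$)
$\left(1 - p{\left(D{\left(-3,k{\left(5,-4 \right)} \right)} \right)}\right) \left(-800\right) = \left(1 - \left(-10 - 2 \cdot 2 \cdot 5\right)\right) \left(-800\right) = \left(1 - \left(-10 - 20\right)\right) \left(-800\right) = \left(1 - -30\right) \left(-800\right) = \left(1 + 30\right) \left(-800\right) = 31 \left(-800\right) = -24800$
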